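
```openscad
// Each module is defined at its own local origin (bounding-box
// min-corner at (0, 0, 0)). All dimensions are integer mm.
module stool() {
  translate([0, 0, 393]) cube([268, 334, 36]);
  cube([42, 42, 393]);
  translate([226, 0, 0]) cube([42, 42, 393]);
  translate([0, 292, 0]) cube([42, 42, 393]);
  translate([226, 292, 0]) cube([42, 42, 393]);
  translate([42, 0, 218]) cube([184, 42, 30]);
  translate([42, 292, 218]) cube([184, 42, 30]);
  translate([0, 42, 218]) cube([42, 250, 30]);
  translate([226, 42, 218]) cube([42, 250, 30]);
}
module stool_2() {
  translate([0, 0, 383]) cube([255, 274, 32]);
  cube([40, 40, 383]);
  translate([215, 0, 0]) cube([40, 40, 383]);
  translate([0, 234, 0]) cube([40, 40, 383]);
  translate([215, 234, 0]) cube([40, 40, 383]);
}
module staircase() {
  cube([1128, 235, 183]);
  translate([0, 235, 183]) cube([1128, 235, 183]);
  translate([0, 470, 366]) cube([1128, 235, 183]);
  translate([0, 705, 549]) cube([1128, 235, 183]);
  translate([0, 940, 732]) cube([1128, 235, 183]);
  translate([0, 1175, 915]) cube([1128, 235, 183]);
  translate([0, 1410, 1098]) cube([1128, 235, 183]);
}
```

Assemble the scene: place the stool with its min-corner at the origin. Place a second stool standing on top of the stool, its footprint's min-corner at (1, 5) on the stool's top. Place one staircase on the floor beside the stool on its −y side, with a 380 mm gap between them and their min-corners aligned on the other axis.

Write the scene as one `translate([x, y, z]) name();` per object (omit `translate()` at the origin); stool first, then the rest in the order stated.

stool();
translate([1, 5, 429]) stool_2();
translate([0, -2025, 0]) staircase();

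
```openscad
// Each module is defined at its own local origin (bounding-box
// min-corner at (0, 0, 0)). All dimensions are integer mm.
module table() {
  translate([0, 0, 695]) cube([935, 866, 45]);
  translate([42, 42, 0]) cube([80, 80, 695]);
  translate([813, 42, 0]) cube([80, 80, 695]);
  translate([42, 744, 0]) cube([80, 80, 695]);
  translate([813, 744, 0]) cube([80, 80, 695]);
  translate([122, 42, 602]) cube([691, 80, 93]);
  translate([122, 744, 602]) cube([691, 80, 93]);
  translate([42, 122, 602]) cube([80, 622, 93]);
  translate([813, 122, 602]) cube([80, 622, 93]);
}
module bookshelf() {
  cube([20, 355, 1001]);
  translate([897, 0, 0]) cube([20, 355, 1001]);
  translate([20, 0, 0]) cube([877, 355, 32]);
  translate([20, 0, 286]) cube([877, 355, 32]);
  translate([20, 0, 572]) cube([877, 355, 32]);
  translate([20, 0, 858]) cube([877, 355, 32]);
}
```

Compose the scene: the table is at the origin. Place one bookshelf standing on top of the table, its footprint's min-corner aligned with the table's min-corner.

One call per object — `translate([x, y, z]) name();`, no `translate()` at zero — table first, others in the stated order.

table();
translate([0, 0, 740]) bookshelf();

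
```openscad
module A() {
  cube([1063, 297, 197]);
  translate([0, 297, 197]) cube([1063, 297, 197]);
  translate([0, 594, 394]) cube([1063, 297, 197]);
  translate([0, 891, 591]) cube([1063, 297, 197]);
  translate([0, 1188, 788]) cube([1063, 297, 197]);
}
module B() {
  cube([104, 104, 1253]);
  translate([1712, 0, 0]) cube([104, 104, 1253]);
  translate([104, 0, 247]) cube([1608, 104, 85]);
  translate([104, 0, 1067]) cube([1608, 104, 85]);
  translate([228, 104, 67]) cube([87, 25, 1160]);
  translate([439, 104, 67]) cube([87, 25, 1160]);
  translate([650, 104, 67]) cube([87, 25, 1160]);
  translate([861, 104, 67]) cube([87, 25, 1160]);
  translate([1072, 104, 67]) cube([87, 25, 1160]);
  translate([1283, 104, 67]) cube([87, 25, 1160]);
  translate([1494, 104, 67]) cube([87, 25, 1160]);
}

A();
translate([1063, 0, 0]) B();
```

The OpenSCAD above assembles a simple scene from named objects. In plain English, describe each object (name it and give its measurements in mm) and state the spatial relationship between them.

A is a run of 5 identical solid stair steps. Each tread is 1063×297 mm and each step block is 197 mm high. Step 1 rests on the floor; step k is offset from step 1 by (k−1)×297 mm in y and (k−1)×197 mm in z.

B is a fence section. Two 104×104 mm posts, 1253 mm tall, stand on the floor with a clear span of 1608 mm between their inner faces. Two horizontal rails of 104×85 mm section span the gap between the posts with their undersides at z = 247 mm and z = 1067 mm, flush with the posts' −y face. 7 pickets, each 87 mm wide, 25 mm thick and 1160 mm tall, are fixed to the +y face of the rails with their bottoms at z = 67 mm, evenly spaced across the span with equal gaps (rounded down to the nearest mm) at the −x end and between each pair — any rounding remainder accumulates at the +x end.

The fence section is against the staircase's +x side, with their −y faces flush.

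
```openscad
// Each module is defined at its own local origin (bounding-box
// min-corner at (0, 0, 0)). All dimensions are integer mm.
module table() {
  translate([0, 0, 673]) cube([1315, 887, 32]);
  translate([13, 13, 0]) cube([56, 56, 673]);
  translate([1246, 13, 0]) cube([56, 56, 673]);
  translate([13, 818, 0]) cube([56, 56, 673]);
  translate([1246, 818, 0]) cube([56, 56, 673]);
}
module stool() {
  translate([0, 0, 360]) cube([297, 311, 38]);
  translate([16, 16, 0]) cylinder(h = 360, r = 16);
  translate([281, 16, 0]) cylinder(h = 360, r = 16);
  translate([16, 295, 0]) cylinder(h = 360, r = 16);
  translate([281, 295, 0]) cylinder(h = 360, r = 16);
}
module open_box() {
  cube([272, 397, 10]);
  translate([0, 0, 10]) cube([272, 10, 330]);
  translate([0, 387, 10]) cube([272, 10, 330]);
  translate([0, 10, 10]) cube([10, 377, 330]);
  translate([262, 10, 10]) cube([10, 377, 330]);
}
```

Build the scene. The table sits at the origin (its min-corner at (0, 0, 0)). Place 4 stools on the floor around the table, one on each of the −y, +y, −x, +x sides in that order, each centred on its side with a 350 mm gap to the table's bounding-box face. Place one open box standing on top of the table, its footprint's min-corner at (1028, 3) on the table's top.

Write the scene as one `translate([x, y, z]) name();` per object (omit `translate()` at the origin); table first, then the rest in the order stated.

table();
translate([509, -661, 0]) stool();
translate([509, 1237, 0]) stool();
translate([-647, 288, 0]) stool();
translate([1665, 288, 0]) stool();
translate([1028, 3, 705]) open_box();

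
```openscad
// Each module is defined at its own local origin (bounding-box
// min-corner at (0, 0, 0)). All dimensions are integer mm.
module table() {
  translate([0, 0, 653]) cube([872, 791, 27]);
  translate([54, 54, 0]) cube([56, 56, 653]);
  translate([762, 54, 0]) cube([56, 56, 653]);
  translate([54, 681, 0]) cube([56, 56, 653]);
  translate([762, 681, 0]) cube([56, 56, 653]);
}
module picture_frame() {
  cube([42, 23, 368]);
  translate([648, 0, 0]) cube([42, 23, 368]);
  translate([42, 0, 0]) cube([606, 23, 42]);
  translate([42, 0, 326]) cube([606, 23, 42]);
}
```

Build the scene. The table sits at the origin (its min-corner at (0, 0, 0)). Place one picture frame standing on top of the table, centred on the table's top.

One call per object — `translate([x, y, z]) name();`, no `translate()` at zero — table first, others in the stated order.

table();
translate([91, 384, 680]) picture_frame();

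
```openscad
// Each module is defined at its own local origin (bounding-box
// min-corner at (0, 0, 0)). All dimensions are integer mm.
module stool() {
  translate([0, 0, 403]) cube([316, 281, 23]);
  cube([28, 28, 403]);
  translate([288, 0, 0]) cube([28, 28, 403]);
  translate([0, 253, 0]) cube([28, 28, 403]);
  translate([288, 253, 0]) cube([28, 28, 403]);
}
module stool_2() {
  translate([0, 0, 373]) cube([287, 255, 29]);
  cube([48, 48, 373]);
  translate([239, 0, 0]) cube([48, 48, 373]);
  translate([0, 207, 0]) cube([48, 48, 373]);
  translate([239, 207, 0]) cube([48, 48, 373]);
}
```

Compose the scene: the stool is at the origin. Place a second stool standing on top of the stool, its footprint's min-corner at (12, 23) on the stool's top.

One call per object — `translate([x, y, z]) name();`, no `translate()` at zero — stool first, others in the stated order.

stool();
translate([12, 23, 426]) stool_2();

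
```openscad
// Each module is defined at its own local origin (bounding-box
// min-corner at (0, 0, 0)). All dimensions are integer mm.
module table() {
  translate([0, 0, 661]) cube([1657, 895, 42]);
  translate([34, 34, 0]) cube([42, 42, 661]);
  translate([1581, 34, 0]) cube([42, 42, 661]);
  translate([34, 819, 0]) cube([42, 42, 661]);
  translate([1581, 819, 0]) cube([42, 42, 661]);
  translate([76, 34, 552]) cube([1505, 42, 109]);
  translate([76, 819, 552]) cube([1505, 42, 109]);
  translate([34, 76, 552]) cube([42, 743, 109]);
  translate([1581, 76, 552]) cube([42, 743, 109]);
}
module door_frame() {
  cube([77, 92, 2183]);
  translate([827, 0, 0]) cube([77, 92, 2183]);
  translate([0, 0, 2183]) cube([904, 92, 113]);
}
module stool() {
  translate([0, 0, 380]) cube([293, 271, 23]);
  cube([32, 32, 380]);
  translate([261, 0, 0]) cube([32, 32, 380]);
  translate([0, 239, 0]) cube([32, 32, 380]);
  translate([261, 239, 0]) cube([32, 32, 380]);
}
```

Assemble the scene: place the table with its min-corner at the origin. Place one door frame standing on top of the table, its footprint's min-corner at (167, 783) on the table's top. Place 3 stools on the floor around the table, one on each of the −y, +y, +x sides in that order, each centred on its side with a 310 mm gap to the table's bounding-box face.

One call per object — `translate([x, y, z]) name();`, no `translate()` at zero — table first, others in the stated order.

table();
translate([167, 783, 703]) door_frame();
translate([682, -581, 0]) stool();
translate([682, 1205, 0]) stool();
translate([1967, 312, 0]) stool();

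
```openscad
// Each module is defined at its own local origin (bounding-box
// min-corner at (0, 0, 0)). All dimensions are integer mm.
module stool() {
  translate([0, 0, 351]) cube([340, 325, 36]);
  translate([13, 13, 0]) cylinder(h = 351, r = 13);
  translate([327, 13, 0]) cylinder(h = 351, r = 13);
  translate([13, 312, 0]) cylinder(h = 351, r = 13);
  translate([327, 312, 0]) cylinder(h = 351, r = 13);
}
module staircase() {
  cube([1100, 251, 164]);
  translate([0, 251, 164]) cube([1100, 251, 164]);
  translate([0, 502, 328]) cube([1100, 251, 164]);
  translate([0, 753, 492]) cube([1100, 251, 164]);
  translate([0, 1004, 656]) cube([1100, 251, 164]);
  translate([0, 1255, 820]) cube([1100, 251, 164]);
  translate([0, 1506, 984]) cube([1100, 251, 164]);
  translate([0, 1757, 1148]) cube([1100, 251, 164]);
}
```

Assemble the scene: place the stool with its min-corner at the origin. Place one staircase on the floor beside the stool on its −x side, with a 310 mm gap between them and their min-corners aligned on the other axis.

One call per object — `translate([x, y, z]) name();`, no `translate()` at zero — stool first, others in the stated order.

stool();
translate([-1410, 0, 0]) staircase();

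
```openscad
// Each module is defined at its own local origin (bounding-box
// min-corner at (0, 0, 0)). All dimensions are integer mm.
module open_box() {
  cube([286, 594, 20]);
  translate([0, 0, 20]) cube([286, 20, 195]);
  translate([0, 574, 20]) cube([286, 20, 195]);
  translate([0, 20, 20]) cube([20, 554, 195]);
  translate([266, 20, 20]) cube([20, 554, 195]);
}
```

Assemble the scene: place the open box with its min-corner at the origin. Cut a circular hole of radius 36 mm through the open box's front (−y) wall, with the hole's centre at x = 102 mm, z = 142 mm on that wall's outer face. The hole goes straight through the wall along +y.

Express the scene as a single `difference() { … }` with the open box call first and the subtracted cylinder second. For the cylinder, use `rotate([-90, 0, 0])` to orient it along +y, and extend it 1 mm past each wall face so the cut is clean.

difference() {
  open_box();
  translate([102, -1, 142]) rotate([-90, 0, 0]) cylinder(h = 22, r = 36);
}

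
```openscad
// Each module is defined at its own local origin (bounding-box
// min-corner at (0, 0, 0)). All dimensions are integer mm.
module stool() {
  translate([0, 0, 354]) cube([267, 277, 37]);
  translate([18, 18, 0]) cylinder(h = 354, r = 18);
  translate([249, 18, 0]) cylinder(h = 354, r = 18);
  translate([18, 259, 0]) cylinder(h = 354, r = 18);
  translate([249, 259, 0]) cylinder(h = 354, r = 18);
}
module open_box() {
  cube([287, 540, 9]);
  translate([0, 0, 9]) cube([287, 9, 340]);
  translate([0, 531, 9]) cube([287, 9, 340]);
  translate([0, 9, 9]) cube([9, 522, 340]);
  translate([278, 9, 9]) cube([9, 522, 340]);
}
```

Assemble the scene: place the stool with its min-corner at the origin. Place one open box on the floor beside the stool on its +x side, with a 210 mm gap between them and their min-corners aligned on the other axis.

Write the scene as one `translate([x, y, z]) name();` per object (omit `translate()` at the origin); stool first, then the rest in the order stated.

stool();
translate([477, 0, 0]) open_box();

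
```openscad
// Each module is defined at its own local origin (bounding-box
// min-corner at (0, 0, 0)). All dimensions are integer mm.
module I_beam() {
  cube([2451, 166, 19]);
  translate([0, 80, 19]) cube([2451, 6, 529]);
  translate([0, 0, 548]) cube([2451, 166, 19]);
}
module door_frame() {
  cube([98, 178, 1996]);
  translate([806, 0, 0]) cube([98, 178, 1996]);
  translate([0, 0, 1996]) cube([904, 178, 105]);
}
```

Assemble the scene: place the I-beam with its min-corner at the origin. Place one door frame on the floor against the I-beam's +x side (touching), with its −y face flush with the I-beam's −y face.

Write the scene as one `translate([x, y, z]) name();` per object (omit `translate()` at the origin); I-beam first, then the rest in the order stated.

I_beam();
translate([2451, 0, 0]) door_frame();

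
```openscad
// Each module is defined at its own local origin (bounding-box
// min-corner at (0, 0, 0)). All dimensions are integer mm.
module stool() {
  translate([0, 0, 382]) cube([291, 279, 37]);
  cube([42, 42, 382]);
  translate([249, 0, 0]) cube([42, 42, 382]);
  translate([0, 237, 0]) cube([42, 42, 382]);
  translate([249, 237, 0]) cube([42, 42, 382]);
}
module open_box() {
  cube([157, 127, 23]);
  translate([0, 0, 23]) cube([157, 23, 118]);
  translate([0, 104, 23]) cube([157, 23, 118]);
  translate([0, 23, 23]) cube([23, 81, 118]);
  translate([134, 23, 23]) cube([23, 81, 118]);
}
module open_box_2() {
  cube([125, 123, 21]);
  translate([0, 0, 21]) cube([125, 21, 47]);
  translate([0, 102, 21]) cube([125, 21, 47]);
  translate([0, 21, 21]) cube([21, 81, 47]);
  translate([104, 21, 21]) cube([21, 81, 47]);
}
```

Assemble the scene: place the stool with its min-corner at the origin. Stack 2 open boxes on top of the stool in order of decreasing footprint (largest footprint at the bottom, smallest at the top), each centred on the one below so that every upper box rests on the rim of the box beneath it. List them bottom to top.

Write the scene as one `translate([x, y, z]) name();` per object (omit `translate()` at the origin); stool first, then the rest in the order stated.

stool();
translate([67, 76, 419]) open_box();
translate([83, 78, 560]) open_box_2();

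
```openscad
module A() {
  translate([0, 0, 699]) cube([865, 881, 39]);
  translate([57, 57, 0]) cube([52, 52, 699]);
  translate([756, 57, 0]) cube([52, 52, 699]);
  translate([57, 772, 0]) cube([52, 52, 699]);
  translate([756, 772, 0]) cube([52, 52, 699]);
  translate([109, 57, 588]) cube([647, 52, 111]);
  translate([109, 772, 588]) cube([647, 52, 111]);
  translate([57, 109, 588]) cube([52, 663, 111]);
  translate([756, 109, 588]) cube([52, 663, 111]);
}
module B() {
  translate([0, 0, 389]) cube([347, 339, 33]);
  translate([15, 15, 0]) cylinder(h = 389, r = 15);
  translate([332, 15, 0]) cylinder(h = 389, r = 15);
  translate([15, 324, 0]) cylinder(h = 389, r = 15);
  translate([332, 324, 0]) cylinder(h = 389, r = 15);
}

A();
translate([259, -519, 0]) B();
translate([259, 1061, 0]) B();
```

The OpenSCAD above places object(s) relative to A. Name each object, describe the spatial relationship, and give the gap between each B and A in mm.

A is a table. B is a stool. Two stools sit around the table at the −y, +y sides. The gap between each stool and the table is 180 mm.

Each stool's nearest face is 180 mm from the table's bounding box.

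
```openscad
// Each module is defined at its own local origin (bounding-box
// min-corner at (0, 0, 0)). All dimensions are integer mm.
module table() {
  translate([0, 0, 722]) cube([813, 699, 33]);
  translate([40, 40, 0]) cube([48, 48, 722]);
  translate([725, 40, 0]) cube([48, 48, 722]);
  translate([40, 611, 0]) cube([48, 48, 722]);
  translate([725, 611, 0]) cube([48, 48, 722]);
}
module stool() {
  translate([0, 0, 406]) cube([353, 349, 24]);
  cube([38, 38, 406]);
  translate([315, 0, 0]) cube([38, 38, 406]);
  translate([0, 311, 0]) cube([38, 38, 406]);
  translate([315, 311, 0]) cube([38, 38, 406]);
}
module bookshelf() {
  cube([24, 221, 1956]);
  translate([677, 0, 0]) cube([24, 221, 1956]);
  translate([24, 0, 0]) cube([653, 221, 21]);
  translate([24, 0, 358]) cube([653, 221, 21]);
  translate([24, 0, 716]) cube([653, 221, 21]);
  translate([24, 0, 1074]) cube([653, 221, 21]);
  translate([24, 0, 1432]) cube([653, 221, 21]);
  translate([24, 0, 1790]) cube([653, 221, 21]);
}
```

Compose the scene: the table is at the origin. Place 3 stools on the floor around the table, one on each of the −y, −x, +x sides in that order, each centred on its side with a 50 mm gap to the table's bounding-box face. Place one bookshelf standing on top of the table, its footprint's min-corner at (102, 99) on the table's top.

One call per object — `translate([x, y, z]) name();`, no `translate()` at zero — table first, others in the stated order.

table();
translate([230, -399, 0]) stool();
translate([-403, 175, 0]) stool();
translate([863, 175, 0]) stool();
translate([102, 99, 755]) bookshelf();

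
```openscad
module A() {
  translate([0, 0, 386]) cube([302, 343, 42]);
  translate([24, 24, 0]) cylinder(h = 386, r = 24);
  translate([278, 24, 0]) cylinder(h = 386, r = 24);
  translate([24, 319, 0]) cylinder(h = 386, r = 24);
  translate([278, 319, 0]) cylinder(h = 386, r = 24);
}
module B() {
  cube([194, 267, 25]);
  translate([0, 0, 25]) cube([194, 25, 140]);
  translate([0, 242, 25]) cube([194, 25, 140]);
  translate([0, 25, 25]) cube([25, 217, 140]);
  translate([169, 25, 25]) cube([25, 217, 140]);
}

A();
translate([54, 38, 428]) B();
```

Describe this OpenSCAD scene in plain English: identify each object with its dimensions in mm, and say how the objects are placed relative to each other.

A is a four-legged stool. The seat is 302×343 mm, 42 mm thick, top at z = 428 mm. It stands on four round legs, each 48 mm in diameter, from z = 0 to the seat underside, each leg's axis is inset half a diameter from the nearest pair of seat edges (so the leg's bounding box is flush with the corner).

B is an open-topped rectangular box: outside dimensions 194×267×165 mm, with a uniform wall and base thickness of 25 mm. The base is a full 194×267 slab on the floor; four walls sit on top of the base. The front and back walls (the −y and +y sides) span the full width; the two side walls fit between them.

The open box is on top of the stool, centred.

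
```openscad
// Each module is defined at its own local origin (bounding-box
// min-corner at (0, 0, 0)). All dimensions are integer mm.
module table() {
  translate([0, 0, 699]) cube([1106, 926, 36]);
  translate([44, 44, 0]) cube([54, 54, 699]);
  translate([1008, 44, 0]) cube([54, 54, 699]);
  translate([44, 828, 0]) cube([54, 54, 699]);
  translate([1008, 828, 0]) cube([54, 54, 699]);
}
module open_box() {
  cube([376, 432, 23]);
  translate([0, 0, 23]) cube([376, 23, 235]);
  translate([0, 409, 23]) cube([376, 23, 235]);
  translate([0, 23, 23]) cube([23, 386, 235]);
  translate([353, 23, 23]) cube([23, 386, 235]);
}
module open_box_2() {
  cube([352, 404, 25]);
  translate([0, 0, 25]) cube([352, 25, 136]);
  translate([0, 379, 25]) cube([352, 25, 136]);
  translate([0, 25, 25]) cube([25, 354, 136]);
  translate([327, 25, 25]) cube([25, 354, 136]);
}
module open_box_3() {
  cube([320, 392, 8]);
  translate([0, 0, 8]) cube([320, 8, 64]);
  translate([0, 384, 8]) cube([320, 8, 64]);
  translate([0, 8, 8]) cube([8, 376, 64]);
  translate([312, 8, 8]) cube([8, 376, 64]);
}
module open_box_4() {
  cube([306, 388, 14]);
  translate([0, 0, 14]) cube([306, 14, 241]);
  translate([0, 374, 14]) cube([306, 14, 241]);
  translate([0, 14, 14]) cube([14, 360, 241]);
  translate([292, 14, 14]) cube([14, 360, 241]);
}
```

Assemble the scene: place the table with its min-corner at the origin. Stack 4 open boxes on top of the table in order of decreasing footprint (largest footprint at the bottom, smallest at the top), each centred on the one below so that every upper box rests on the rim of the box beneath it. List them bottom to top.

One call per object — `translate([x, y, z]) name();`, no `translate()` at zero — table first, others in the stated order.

table();
translate([365, 247, 735]) open_box();
translate([377, 261, 993]) open_box_2();
translate([393, 267, 1154]) open_box_3();
translate([400, 269, 1226]) open_box_4();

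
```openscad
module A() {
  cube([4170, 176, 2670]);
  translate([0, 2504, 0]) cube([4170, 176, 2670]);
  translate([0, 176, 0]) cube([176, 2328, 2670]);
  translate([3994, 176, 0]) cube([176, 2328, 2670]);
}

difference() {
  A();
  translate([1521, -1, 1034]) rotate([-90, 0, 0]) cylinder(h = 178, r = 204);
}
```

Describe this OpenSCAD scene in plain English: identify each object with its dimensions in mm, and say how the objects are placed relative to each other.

A is the wall frame of a small rectangular building: four walls, each 2670 mm tall and 176 mm thick, enclosing a footprint 4170 mm (x) by 2680 mm (y) outside-to-outside, with no floor or roof. The front and back walls (the −y and +y sides) span the full width; the two side walls fit between them.

The house frame has a circular hole of radius 204 mm through its front wall, centred at (x = 1521, z = 1034).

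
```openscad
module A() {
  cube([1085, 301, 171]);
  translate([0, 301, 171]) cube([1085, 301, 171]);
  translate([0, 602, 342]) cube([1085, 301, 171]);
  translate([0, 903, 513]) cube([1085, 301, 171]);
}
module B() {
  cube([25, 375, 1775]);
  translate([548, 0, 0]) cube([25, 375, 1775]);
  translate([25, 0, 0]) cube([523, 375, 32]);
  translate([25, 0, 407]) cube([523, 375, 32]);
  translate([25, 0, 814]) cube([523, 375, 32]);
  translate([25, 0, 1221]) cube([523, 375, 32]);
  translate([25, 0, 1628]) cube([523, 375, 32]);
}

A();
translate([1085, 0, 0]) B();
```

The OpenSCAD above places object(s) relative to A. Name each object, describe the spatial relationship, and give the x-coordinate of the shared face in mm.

A is a staircase. B is a bookshelf. The bookshelf is against the staircase's +x side, with their −y faces flush. The x-coordinate of the shared face is 1085 mm.

The staircase's +x face and the bookshelf's −x face are both at x = 1085 mm.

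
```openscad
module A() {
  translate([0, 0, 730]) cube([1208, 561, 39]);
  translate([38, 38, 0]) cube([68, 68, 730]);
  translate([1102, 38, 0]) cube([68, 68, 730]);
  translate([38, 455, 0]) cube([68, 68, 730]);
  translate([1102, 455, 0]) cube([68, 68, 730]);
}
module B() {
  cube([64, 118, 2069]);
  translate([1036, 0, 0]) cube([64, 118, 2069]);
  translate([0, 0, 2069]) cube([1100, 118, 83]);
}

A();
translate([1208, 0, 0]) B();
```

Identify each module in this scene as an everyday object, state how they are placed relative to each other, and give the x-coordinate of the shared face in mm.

A is a table. B is a door frame. The door frame is against the table's +x side, with their −y faces flush. The x-coordinate of the shared face is 1208 mm.

The table's +x face and the door frame's −x face are both at x = 1208 mm.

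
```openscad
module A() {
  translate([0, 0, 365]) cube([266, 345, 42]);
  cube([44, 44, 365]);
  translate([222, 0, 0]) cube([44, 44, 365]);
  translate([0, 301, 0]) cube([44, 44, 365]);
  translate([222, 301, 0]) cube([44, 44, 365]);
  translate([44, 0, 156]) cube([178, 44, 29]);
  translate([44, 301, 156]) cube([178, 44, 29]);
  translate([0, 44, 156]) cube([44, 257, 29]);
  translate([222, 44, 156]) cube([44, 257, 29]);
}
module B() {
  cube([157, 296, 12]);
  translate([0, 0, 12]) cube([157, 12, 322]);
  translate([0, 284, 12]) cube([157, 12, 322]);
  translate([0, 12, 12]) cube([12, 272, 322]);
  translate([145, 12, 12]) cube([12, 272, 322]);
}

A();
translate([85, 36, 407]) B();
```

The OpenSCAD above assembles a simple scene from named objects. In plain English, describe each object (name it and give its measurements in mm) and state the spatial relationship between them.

A is a simple wooden stool: a rectangular seat 266 mm (x) by 345 mm (y), 42 mm thick, top face at z = 407 mm, on four square legs, each 44×44 mm in cross-section. The legs rest on z = 0, each flush with a corner of the seat. Four stretchers, 44 mm wide and 29 mm tall, connect adjacent legs with their undersides at z = 156 mm, each running between the inner faces of the legs it joins and aligned with the legs' outer faces on the other axis.

B is an open-topped rectangular box: outside dimensions 157×296×334 mm, with a uniform wall and base thickness of 12 mm. The base is a full 157×296 slab on the floor; four walls sit on top of the base. The front and back walls (the −y and +y sides) span the full width; the two side walls fit between them.

The open box is on top of the stool.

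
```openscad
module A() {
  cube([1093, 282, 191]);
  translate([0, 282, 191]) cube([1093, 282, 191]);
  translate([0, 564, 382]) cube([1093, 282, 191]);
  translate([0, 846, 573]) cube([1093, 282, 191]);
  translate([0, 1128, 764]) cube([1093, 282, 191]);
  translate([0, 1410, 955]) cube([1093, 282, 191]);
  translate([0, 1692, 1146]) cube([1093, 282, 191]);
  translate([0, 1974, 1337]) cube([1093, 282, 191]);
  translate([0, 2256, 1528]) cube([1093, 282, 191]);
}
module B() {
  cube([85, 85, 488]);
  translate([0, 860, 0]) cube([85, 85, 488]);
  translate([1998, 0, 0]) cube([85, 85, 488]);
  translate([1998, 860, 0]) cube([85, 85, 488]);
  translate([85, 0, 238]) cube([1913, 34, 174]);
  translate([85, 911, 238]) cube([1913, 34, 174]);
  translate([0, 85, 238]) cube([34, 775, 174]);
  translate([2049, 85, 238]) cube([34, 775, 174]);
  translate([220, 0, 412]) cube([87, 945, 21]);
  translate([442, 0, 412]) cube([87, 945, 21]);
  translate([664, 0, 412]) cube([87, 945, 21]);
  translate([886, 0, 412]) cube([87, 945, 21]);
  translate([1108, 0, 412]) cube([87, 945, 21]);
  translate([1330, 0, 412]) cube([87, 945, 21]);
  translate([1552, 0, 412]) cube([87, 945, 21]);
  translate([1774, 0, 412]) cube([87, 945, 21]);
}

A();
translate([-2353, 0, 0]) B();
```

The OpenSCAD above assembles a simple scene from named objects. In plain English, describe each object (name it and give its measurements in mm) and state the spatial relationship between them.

A is a run of 9 identical solid stair steps. Each tread is 1093×282 mm and each step block is 191 mm high. Step 1 rests on the floor; step k is offset from step 1 by (k−1)×282 mm in y and (k−1)×191 mm in z.

B is a bed frame 2083 mm long (x) by 945 mm wide (y). Four 85×85 mm corner posts, 488 mm tall, at the corners of the footprint. Four rails of 34 mm thickness and 174 mm height run between adjacent posts with their undersides at z = 238 mm, their outer faces flush with the outside of the frame (the two x-running rails run between the posts' inner faces; the two y-running rails run between the posts' inner faces). 8 slats, each 87 mm wide (x) and 21 mm thick, lie across the top of the two x-running rails, running the full 945 mm width of the frame in y; the slats are evenly spaced along x between the inner faces of the end posts with equal gaps (rounded down to the nearest mm) at the −x end and between each pair — any rounding remainder accumulates at the +x end.

The bed frame is on the floor beside the staircase on its −x side.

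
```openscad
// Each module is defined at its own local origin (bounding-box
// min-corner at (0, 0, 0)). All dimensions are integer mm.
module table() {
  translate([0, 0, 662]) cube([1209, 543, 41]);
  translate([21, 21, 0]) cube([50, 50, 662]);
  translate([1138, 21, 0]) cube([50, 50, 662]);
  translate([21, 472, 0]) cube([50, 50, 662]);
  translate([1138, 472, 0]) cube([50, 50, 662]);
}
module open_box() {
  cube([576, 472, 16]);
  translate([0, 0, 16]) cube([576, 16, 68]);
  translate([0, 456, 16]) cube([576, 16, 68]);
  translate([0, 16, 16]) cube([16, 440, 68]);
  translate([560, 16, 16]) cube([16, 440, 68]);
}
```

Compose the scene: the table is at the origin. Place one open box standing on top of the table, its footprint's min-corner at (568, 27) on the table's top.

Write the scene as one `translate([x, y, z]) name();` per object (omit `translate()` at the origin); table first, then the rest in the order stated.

table();
translate([568, 27, 703]) open_box();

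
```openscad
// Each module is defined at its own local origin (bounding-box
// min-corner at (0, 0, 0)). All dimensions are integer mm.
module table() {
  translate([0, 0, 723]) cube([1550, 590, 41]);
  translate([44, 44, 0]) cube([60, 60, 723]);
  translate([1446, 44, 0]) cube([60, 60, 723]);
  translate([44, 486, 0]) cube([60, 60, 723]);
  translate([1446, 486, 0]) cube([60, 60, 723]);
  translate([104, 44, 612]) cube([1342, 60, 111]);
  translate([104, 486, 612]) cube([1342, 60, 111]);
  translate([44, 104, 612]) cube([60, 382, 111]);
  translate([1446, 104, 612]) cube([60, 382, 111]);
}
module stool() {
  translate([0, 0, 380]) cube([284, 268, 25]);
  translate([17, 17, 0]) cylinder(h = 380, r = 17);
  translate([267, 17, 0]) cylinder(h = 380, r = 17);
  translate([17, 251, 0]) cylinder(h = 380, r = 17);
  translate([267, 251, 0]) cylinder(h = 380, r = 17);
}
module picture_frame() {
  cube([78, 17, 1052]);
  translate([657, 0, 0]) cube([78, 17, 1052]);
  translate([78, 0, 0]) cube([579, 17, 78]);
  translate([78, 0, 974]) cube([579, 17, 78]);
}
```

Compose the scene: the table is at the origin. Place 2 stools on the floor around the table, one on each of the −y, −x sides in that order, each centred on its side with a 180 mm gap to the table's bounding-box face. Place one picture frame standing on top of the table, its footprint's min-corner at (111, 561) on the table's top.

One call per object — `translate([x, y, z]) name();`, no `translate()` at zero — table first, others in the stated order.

table();
translate([633, -448, 0]) stool();
translate([-464, 161, 0]) stool();
translate([111, 561, 764]) picture_frame();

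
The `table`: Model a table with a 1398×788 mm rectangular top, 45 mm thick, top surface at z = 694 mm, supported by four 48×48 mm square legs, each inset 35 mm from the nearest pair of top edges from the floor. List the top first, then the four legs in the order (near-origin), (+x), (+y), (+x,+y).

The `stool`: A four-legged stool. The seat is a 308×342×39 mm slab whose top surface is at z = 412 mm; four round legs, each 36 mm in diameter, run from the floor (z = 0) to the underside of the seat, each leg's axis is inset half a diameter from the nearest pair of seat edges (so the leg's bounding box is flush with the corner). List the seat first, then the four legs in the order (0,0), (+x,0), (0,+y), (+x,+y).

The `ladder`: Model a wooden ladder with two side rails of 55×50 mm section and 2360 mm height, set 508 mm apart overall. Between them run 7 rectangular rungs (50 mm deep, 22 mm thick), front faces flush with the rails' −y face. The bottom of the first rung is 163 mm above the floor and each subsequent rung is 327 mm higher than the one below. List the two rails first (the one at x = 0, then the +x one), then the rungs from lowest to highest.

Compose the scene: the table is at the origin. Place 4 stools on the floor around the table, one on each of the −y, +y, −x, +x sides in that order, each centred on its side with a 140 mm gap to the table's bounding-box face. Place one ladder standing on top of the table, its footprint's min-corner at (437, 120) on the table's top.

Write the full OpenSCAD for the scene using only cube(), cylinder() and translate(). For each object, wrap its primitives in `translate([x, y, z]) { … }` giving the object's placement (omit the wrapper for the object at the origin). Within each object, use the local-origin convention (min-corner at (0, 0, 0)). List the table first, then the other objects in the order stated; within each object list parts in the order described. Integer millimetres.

translate([0, 0, 649]) cube([1398, 788, 45]);
translate([35, 35, 0]) cube([48, 48, 649]);
translate([1315, 35, 0]) cube([48, 48, 649]);
translate([35, 705, 0]) cube([48, 48, 649]);
translate([1315, 705, 0]) cube([48, 48, 649]);
translate([545, -482, 0]) {
  translate([0, 0, 373]) cube([308, 342, 39]);
  translate([18, 18, 0]) cylinder(h = 373, r = 18);
  translate([290, 18, 0]) cylinder(h = 373, r = 18);
  translate([18, 324, 0]) cylinder(h = 373, r = 18);
  translate([290, 324, 0]) cylinder(h = 373, r = 18);
}
translate([545, 928, 0]) {
  translate([0, 0, 373]) cube([308, 342, 39]);
  translate([18, 18, 0]) cylinder(h = 373, r = 18);
  translate([290, 18, 0]) cylinder(h = 373, r = 18);
  translate([18, 324, 0]) cylinder(h = 373, r = 18);
  translate([290, 324, 0]) cylinder(h = 373, r = 18);
}
translate([-448, 223, 0]) {
  translate([0, 0, 373]) cube([308, 342, 39]);
  translate([18, 18, 0]) cylinder(h = 373, r = 18);
  translate([290, 18, 0]) cylinder(h = 373, r = 18);
  translate([18, 324, 0]) cylinder(h = 373, r = 18);
  translate([290, 324, 0]) cylinder(h = 373, r = 18);
}
translate([1538, 223, 0]) {
  translate([0, 0, 373]) cube([308, 342, 39]);
  translate([18, 18, 0]) cylinder(h = 373, r = 18);
  translate([290, 18, 0]) cylinder(h = 373, r = 18);
  translate([18, 324, 0]) cylinder(h = 373, r = 18);
  translate([290, 324, 0]) cylinder(h = 373, r = 18);
}
translate([437, 120, 694]) {
  cube([55, 50, 2360]);
  translate([453, 0, 0]) cube([55, 50, 2360]);
  translate([55, 0, 163]) cube([398, 50, 22]);
  translate([55, 0, 490]) cube([398, 50, 22]);
  translate([55, 0, 817]) cube([398, 50, 22]);
  translate([55, 0, 1144]) cube([398, 50, 22]);
  translate([55, 0, 1471]) cube([398, 50, 22]);
  translate([55, 0, 1798]) cube([398, 50, 22]);
  translate([55, 0, 2125]) cube([398, 50, 22]);
}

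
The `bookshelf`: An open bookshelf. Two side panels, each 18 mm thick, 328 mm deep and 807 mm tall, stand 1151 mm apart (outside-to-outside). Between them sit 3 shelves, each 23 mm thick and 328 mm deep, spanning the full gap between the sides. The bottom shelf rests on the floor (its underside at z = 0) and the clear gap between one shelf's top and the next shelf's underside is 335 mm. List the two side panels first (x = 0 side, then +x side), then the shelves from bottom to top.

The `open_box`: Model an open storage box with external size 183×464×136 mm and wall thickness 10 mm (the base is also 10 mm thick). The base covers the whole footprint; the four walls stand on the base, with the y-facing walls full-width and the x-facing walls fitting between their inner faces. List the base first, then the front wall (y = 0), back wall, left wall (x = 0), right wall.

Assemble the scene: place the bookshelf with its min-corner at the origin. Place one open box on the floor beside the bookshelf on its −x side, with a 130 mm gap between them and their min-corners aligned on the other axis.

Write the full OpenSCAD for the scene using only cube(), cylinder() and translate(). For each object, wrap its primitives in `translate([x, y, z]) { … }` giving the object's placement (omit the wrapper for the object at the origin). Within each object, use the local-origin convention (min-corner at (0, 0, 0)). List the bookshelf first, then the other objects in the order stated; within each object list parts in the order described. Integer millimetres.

cube([18, 328, 807]);
translate([1133, 0, 0]) cube([18, 328, 807]);
translate([18, 0, 0]) cube([1115, 328, 23]);
translate([18, 0, 358]) cube([1115, 328, 23]);
translate([18, 0, 716]) cube([1115, 328, 23]);
translate([-313, 0, 0]) {
  cube([183, 464, 10]);
  translate([0, 0, 10]) cube([183, 10, 126]);
  translate([0, 454, 10]) cube([183, 10, 126]);
  translate([0, 10, 10]) cube([10, 444, 126]);
  translate([173, 10, 10]) cube([10, 444, 126]);
}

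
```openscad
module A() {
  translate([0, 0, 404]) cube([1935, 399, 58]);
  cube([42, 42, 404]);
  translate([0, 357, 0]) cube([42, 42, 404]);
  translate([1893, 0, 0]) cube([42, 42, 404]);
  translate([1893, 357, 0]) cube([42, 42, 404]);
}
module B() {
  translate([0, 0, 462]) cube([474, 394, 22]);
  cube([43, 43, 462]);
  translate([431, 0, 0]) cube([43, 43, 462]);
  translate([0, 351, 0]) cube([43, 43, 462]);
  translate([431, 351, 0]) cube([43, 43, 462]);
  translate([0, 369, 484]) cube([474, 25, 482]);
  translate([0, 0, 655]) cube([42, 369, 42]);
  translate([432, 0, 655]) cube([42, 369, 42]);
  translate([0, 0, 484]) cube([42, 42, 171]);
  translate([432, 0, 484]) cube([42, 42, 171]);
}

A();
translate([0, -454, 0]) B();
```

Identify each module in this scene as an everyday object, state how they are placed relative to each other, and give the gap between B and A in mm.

A is a bench. B is a chair. The chair is on the floor beside the bench on its −y side. The gap between the chair and the bench is 60 mm.

The chair's nearest face is 60 mm from the bench's −y face.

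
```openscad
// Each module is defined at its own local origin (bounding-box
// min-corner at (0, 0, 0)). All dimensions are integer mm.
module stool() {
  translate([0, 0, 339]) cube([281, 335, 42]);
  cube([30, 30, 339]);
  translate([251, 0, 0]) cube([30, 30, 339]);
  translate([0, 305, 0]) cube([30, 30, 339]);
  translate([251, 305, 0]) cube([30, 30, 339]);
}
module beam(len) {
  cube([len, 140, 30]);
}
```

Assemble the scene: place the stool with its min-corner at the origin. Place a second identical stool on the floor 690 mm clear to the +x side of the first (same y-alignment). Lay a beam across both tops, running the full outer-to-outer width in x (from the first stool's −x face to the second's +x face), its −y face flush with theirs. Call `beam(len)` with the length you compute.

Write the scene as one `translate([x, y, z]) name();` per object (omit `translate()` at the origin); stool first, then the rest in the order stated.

stool();
translate([971, 0, 0]) stool();
translate([0, 0, 381]) beam(1252);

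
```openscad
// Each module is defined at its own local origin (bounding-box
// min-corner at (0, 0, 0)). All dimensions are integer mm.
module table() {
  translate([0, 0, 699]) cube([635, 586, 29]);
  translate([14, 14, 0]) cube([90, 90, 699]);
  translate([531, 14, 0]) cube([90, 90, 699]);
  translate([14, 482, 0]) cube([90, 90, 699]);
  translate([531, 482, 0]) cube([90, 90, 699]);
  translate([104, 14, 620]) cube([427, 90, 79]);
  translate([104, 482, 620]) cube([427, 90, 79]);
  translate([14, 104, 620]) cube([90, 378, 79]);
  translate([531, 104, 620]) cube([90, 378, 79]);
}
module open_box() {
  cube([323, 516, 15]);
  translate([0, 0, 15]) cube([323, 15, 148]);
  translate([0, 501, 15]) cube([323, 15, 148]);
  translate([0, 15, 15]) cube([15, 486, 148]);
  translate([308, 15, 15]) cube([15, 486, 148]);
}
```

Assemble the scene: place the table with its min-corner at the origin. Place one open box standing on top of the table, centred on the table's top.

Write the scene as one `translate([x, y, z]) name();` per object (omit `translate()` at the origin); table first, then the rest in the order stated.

table();
translate([156, 35, 728]) open_box();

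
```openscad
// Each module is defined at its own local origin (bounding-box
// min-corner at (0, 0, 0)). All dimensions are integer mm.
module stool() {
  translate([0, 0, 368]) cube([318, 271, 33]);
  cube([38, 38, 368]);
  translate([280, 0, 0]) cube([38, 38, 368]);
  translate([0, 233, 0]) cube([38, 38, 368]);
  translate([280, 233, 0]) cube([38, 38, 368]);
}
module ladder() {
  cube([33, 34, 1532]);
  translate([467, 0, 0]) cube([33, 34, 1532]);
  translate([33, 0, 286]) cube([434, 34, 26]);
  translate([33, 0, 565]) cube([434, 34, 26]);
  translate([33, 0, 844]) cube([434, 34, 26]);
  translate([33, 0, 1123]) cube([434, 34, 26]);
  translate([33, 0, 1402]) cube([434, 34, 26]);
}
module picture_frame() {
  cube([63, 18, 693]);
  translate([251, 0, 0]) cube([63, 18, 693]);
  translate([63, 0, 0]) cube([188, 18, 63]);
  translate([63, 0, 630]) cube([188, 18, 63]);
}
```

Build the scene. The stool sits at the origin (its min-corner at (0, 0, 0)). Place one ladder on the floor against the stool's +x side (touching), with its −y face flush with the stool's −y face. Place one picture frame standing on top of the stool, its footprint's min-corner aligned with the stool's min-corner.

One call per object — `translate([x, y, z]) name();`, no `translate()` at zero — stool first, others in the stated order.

stool();
translate([318, 0, 0]) ladder();
translate([0, 0, 401]) picture_frame();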